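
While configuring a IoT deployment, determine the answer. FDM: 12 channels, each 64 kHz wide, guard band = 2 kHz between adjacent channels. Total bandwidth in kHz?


Given: 12 channels, 64 kHz each, guard = 2 kHz
Channel bandwidth = 12 * 64 = 768 kHz
Guard bands = 11 gaps * 2 kHz = 22 kHz
Total = 768 + 22 = 790 kHz

790


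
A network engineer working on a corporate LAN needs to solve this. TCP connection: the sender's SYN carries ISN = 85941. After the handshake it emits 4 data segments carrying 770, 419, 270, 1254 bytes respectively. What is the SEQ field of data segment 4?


The SYN occupies sequence number ISN = 85941, so the first data byte is ISN + 1 = 85942.
SEQ of data segment i = (ISN + 1) + sum of payload sizes of segments 1..i-1.
Segment 1: SEQ = 85942, payload = 770 bytes
Segment 2: SEQ = 86712, payload = 419 bytes
Segment 3: SEQ = 87131, payload = 270 bytes
Segment 4: SEQ = 87401, payload = 1254 bytes
SEQ of segment 4 = 85942 + 770 + 419 + 270 = 87401

87401


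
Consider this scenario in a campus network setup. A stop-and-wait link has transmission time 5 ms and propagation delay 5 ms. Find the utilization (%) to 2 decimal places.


Given: Ttrans = 5 ms, Tprop = 5 ms
RTT = 2 * Tprop = 2 * 5 = 10 ms
U = Ttrans / (Ttrans + RTT)
U = 5 / (5 + 10)
U = 5 / 15 = 0.333333
U% = 33.33%

33.33


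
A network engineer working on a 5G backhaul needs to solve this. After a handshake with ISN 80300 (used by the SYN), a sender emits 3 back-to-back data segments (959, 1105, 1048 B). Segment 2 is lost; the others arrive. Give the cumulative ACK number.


SYN uses sequence number 80300; first data byte = ISN + 1 = 80301.
Segment 1: SEQ = 80301, len = 959 B, covers [80301, 81259]
Segment 2: SEQ = 81260, len = 1105 B, covers [81260, 82364] [LOST]
Segment 3: SEQ = 82365, len = 1048 B, covers [82365, 83412]
In-order data received: bytes [80301, 81259] (segments 1..1).
Segment 2 missing -> gap begins at byte 81260; later segments buffered out of order.
Cumulative ACK = next expected in-order byte = 80301 + 959 = 81260

81260


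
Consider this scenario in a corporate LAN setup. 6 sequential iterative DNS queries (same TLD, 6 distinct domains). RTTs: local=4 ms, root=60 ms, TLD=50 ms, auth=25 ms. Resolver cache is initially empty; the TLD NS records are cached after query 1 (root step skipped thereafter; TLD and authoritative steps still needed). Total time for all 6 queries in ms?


Lookup 1 (cold cache): local + root + TLD + auth = 4 + 60 + 50 + 25 = 139 ms
Lookups 2..6 (TLD NS cached -> skip root; new domain -> still ask TLD and auth): local + TLD + auth = 4 + 50 + 25 = 79 ms each
Remaining 5 lookups: 5 * 79 = 395 ms
Total = 139 + 395 = 534 ms

534


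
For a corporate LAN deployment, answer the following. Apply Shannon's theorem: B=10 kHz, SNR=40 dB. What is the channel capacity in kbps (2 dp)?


Given: B = 10 kHz, SNR = 40 dB
SNR linear = 10^(40/10) = 10000
1 + SNR = 10001
log2(10001) = 13.2878566418
C = 10 * 1000 * 13.2878566418 = 132878.5664 bps
C = 132.878566 kbps -> 132.88 kbps (2 dp)

132.88


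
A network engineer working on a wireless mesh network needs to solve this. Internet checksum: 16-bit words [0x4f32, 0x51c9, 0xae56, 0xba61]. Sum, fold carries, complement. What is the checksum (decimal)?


Given words: [0x4f32, 0x51c9, 0xae56, 0xba61]
Step 1: Sum all words
Raw sum = 20274 + 20937 + 44630 + 47713 = 133554
Step 2: Fold carry: (2482 + 2) = 2484
One's complement = ~2484 & 0xFFFF = 63051

63051


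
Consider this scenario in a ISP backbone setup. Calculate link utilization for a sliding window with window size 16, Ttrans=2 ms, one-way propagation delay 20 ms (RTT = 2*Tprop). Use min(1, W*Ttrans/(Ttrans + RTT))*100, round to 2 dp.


Given: W = 16, Ttrans = 2 ms, RTT = 40 ms (= 2 * Tprop, Tprop = 20 ms)
Cycle time = Ttrans + RTT = 2 + 40 = 42 ms (first packet sent until its ACK returns)
W * Ttrans = 16 * 2 = 32 ms of sending per cycle
W * Ttrans / (Ttrans + RTT) = 32 / 42 = 0.761905
U = min(1, 0.761905) = 0.761905
U% = 76.19%

76.19


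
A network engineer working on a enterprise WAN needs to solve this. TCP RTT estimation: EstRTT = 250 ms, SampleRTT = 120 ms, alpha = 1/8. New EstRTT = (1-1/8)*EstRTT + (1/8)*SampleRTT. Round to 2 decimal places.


Given: EstRTT = 250 ms, SampleRTT = 120 ms, alpha = 1/8
New EstRTT = (1 - alpha) * EstRTT + alpha * SampleRTT
(7/8) * 250 = 218.75
(1/8) * 120 = 15
New EstRTT = 218.75 + 15 = 233.75 ms -> 233.75 ms (2 dp)

233.75


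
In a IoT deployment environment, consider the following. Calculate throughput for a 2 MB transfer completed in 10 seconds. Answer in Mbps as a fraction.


Given: file = 2 MB, time = 10 s
File in Mb = 2 * 8 = 16 Mb
Throughput = 16 / 10 Mbps
Throughput = 8/5 Mbps

8/5


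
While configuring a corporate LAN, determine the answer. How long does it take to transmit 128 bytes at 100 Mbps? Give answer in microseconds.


Given: packet = 128 bytes, bandwidth = 100 Mbps
Packet in bits = 128 * 8 = 1024 bits
Bandwidth = 100 * 10^6 = 100000000 bps
Time = 1024 / 100000000 seconds
Time in us = 1024 * 10^6 / 100000000 = 10.24

10.24


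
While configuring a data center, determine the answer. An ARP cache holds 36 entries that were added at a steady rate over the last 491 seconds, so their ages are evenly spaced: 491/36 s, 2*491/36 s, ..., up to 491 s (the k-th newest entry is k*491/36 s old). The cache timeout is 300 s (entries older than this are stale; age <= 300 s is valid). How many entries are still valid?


Ages are k * 491/36 s for k = 1..36 (spacing = 13.6389 s).
Entry k is valid iff k * 491/36 <= 300 iff k <= 36 * 300 / 491 = 21.9959
n_valid = floor(21.9959) = 21
(n_stale = 36 - 21 = 15)

21


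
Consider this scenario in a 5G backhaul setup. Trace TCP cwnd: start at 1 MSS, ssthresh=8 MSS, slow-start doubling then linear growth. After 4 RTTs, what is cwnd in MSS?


RTT 0: cwnd = 1 MSS (initial)
RTT 1: cwnd = 2 MSS (slow start, doubled)
RTT 2: cwnd = 4 MSS (slow start, doubled)
RTT 3: cwnd = 8 MSS (slow start, doubled)
RTT 4: cwnd = 9 MSS (congestion avoidance, +1)

9


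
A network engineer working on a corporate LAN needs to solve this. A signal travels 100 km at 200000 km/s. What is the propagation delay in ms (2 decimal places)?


Given: distance = 100 km, speed = 200000 km/s
Delay = distance / speed = 100 / 200000 seconds
Delay in ms = 100 * 1000 / 200000
Delay = 0.5000 ms
Rounded to 2 dp = 0.50 ms

0.50


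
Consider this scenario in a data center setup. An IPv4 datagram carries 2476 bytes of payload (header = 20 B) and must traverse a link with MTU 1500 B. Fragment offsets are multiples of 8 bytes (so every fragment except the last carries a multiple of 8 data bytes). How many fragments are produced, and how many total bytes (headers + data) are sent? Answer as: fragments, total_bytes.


Max data per non-final fragment = floor((MTU - header)/8)*8 = floor((1500 - 20)/8)*8 = floor(1480/8)*8 = 1480 B
Final fragment needs no 8-byte alignment: it can carry up to MTU - header = 1480 B
Non-final fragments needed = ceil((payload - 1480) / 1480) = ceil(996/1480) = ceil(0.6730) = 1
Number of fragments = 1 + 1 = 2
Fragment sizes (data): 1 * 1480 B + 996 B (last, 996 <= 1480 OK)
Total bytes sent = payload + n_frags * header = 2476 + 2*20 = 2476 + 40 = 2516 B

2, 2516


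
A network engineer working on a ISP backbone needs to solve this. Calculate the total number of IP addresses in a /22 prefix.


Given: CIDR prefix /22
Host bits = 32 - 22 = 10
Total addresses = 2^10 = 1024

1024


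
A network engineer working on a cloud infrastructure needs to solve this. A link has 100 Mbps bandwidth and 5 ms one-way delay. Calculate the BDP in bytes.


Given: bandwidth = 100 Mbps, delay = 5 ms
BDP in bits = 100 * 10^6 * 5 / 1000
BDP in bits = 500000
BDP in bytes = 500000 / 8 = 62500

62500


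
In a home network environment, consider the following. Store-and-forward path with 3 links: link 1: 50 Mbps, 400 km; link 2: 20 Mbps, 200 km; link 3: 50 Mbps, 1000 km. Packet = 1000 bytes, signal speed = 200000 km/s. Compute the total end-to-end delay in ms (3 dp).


Packet = 1000 bytes = 8000 bits. Store-and-forward: sum (t_trans + t_prop) per link.
Link 1: t_trans = 8000/(50*10^6) s = 0.1600 ms; t_prop = 400/200000 s = 2.0000 ms; subtotal = 2.1600 ms
Link 2: t_trans = 8000/(20*10^6) s = 0.4000 ms; t_prop = 200/200000 s = 1.0000 ms; subtotal = 1.4000 ms
Link 3: t_trans = 8000/(50*10^6) s = 0.1600 ms; t_prop = 1000/200000 s = 5.0000 ms; subtotal = 5.1600 ms
End-to-end = 2.1600 + 1.4000 + 5.1600 = 8.7200 ms -> 8.720 ms (3 dp)

8.720


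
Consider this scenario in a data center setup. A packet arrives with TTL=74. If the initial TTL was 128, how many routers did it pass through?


Given: initial TTL = 128, received TTL = 74
Hops = initial TTL - received TTL
Hops = 128 - 74 = 54

54


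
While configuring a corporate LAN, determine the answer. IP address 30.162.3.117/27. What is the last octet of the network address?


Given: IP = 30.162.3.117, prefix = /27
Subnet mask = 255.255.255.224
Last octet of IP: 117
Last octet of mask: 224
Network last octet = 117 AND 224 = 96

96


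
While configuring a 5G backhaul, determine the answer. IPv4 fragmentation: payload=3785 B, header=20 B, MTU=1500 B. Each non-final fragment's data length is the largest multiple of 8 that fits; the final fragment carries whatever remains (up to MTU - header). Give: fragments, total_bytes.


Max data per non-final fragment = floor((MTU - header)/8)*8 = floor((1500 - 20)/8)*8 = floor(1480/8)*8 = 1480 B
Final fragment needs no 8-byte alignment: it can carry up to MTU - header = 1480 B
Non-final fragments needed = ceil((payload - 1480) / 1480) = ceil(2305/1480) = ceil(1.5574) = 2
Number of fragments = 2 + 1 = 3
Fragment sizes (data): 2 * 1480 B + 825 B (last, 825 <= 1480 OK)
Total bytes sent = payload + n_frags * header = 3785 + 3*20 = 3785 + 60 = 3845 B

3, 3845


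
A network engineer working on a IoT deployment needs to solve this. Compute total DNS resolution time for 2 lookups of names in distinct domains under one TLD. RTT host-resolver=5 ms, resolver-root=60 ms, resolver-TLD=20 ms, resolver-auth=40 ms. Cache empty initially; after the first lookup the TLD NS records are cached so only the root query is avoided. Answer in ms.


Lookup 1 (cold cache): local + root + TLD + auth = 5 + 60 + 20 + 40 = 125 ms
Lookups 2..2 (TLD NS cached -> skip root; new domain -> still ask TLD and auth): local + TLD + auth = 5 + 20 + 40 = 65 ms each
Remaining 1 lookups: 1 * 65 = 65 ms
Total = 125 + 65 = 190 ms

190


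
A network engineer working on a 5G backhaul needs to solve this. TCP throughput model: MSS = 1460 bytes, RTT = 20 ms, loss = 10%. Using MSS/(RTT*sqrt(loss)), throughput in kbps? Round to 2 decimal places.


Given: MSS = 1460 bytes, RTT = 20 ms, loss = 10%
RTT in seconds = 20 / 1000 = 0.02
Loss rate = 10% = 0.1
sqrt(loss) = sqrt(0.1) = 0.316227766017
Throughput (bytes/s) = 1460 / (0.02 * 0.316227766017) = 230846.2692
Throughput (kbps) = 230846.2692 * 8 / 1000 = 1846.770154 -> 1846.77 kbps (2 dp)

1846.77


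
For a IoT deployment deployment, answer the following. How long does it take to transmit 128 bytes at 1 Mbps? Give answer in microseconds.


Given: packet = 128 bytes, bandwidth = 1 Mbps
Packet in bits = 128 * 8 = 1024 bits
Bandwidth = 1 * 10^6 = 1000000 bps
Time = 1024 / 1000000 seconds
Time in us = 1024 * 10^6 / 1000000 = 1024

1024


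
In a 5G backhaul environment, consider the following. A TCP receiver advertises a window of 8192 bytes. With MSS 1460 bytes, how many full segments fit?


Given: RWND = 8192 bytes, MSS = 1460 bytes
Full segments = floor(RWND / MSS)
Full segments = floor(8192 / 1460)
Full segments = floor(5.611) = 5

5


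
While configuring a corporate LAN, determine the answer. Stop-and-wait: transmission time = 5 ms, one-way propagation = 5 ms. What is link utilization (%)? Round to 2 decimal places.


Given: Ttrans = 5 ms, Tprop = 5 ms
RTT = 2 * Tprop = 2 * 5 = 10 ms
U = Ttrans / (Ttrans + RTT)
U = 5 / (5 + 10)
U = 5 / 15 = 0.333333
U% = 33.33%

33.33


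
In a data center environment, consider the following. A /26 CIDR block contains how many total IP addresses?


Given: CIDR prefix /26
Host bits = 32 - 26 = 6
Total addresses = 2^6 = 64

64


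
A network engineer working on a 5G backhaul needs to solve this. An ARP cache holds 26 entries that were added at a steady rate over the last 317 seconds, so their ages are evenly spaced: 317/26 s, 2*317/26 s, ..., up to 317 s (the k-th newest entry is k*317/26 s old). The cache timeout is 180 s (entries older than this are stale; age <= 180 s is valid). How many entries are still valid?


Ages are k * 317/26 s for k = 1..26 (spacing = 12.1923 s).
Entry k is valid iff k * 317/26 <= 180 iff k <= 26 * 180 / 317 = 14.7634
n_valid = floor(14.7634) = 14
(n_stale = 26 - 14 = 12)

14


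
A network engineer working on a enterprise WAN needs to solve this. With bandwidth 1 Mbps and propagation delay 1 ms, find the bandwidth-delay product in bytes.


Given: bandwidth = 1 Mbps, delay = 1 ms
BDP in bits = 1 * 10^6 * 1 / 1000
BDP in bits = 1000
BDP in bytes = 1000 / 8 = 125

125


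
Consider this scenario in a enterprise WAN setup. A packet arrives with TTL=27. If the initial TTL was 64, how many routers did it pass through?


Given: initial TTL = 64, received TTL = 27
Hops = initial TTL - received TTL
Hops = 64 - 27 = 37

37


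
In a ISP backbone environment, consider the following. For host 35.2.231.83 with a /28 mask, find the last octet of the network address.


Given: IP = 35.2.231.83, prefix = /28
Subnet mask = 255.255.255.240
Last octet of IP: 83
Last octet of mask: 240
Network last octet = 83 AND 240 = 80

80


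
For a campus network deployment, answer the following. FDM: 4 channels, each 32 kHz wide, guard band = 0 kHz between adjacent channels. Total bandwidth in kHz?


Given: 4 channels, 32 kHz each, guard = 0 kHz
Channel bandwidth = 4 * 32 = 128 kHz
Guard bands = 3 gaps * 0 kHz = 0 kHz
Total = 128 + 0 = 128 kHz

128


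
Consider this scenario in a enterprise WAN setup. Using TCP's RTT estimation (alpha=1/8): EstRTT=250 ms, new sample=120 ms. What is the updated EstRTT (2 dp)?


Given: EstRTT = 250 ms, SampleRTT = 120 ms, alpha = 1/8
New EstRTT = (1 - alpha) * EstRTT + alpha * SampleRTT
(7/8) * 250 = 218.75
(1/8) * 120 = 15
New EstRTT = 218.75 + 15 = 233.75 ms -> 233.75 ms (2 dp)

233.75


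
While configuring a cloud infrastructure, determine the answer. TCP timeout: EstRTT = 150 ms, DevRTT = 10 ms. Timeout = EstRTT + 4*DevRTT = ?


Given: EstRTT = 150 ms, DevRTT = 10 ms
Timeout = EstRTT + 4 * DevRTT
4 * DevRTT = 4 * 10 = 40
Timeout = 150 + 40 = 190 ms

190


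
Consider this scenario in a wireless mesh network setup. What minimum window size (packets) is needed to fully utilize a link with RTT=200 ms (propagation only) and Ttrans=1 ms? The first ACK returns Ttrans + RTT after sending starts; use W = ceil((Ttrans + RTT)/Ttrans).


Given: Ttrans = 1 ms, RTT = 200 ms (= 2 * Tprop, Tprop = 100 ms)
Time until first ACK returns = Ttrans + RTT = 1 + 200 = 201 ms
Need W * Ttrans >= Ttrans + RTT  ->  W >= (Ttrans + RTT) / Ttrans
(Ttrans + RTT) / Ttrans = 201 / 1 = 201
W_min = ceil(201) = 201

201


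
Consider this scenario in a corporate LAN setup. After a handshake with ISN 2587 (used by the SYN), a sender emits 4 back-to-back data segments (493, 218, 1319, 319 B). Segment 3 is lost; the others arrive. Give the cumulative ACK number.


SYN uses sequence number 2587; first data byte = ISN + 1 = 2588.
Segment 1: SEQ = 2588, len = 493 B, covers [2588, 3080]
Segment 2: SEQ = 3081, len = 218 B, covers [3081, 3298]
Segment 3: SEQ = 3299, len = 1319 B, covers [3299, 4617] [LOST]
Segment 4: SEQ = 4618, len = 319 B, covers [4618, 4936]
In-order data received: bytes [2588, 3298] (segments 1..2).
Segment 3 missing -> gap begins at byte 3299; later segments buffered out of order.
Cumulative ACK = next expected in-order byte = 2588 + 493 + 218 = 3299

3299


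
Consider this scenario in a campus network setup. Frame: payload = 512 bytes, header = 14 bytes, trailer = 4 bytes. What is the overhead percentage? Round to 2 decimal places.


Given: payload = 512 B, header = 14 B, trailer = 4 B
Overhead bytes = header + trailer = 14 + 4 = 18
Total frame = payload + overhead = 512 + 18 = 530
Overhead % = 18 / 530 * 100 = 3.3962% -> 3.40% (2 dp)

3.40


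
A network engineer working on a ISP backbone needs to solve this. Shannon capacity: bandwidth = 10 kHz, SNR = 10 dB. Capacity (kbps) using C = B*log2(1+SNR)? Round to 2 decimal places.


Given: B = 10 kHz, SNR = 10 dB
SNR linear = 10^(10/10) = 10
1 + SNR = 11
log2(11) = 3.4594316186
C = 10 * 1000 * 3.4594316186 = 34594.3162 bps
C = 34.594316 kbps -> 34.59 kbps (2 dp)

34.59


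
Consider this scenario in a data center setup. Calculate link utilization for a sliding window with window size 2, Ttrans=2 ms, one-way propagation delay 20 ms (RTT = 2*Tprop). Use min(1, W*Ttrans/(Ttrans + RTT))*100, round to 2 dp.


Given: W = 2, Ttrans = 2 ms, RTT = 40 ms (= 2 * Tprop, Tprop = 20 ms)
Cycle time = Ttrans + RTT = 2 + 40 = 42 ms (first packet sent until its ACK returns)
W * Ttrans = 2 * 2 = 4 ms of sending per cycle
W * Ttrans / (Ttrans + RTT) = 4 / 42 = 0.095238
U = min(1, 0.095238) = 0.095238
U% = 9.52%

9.52


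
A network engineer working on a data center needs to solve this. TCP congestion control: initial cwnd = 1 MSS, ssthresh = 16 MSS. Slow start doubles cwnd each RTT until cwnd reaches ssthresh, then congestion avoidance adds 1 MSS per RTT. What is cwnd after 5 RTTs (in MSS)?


RTT 0: cwnd = 1 MSS (initial)
RTT 1: cwnd = 2 MSS (slow start, doubled)
RTT 2: cwnd = 4 MSS (slow start, doubled)
RTT 3: cwnd = 8 MSS (slow start, doubled)
RTT 4: cwnd = 16 MSS (slow start, doubled)
RTT 5: cwnd = 17 MSS (congestion avoidance, +1)

17


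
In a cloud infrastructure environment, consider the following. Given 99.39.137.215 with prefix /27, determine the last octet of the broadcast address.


Given: IP = 99.39.137.215, prefix = /27
Host bits = 32 - 27 = 5
Network last octet = 215 AND mask = 192
Host part size = 2^5 - 1 = 31
Broadcast last octet = 192 OR 31 = 223

223


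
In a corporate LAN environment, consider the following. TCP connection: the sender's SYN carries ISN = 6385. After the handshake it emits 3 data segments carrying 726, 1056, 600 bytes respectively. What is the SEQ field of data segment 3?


The SYN occupies sequence number ISN = 6385, so the first data byte is ISN + 1 = 6386.
SEQ of data segment i = (ISN + 1) + sum of payload sizes of segments 1..i-1.
Segment 1: SEQ = 6386, payload = 726 bytes
Segment 2: SEQ = 7112, payload = 1056 bytes
Segment 3: SEQ = 8168, payload = 600 bytes
SEQ of segment 3 = 6386 + 726 + 1056 = 8168

8168


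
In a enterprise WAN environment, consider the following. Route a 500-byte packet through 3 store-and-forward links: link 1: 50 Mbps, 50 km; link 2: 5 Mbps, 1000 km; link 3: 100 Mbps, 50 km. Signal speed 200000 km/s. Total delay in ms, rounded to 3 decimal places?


Packet = 500 bytes = 4000 bits. Store-and-forward: sum (t_trans + t_prop) per link.
Link 1: t_trans = 4000/(50*10^6) s = 0.0800 ms; t_prop = 50/200000 s = 0.2500 ms; subtotal = 0.3300 ms
Link 2: t_trans = 4000/(5*10^6) s = 0.8000 ms; t_prop = 1000/200000 s = 5.0000 ms; subtotal = 5.8000 ms
Link 3: t_trans = 4000/(100*10^6) s = 0.0400 ms; t_prop = 50/200000 s = 0.2500 ms; subtotal = 0.2900 ms
End-to-end = 0.3300 + 5.8000 + 0.2900 = 6.4200 ms -> 6.420 ms (3 dp)

6.420


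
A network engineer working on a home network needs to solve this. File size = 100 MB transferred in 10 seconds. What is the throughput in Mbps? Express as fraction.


Given: file = 100 MB, time = 10 s
File in Mb = 100 * 8 = 800 Mb
Throughput = 800 / 10 Mbps
Throughput = 80 Mbps

80


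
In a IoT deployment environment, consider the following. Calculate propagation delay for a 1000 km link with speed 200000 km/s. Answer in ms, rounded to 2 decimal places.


Given: distance = 1000 km, speed = 200000 km/s
Delay = distance / speed = 1000 / 200000 seconds
Delay in ms = 1000 * 1000 / 200000
Delay = 5.0000 ms
Rounded to 2 dp = 5.00 ms

5.00


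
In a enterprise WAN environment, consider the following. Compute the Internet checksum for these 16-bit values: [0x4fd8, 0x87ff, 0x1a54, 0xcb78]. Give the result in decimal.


Given words: [0x4fd8, 0x87ff, 0x1a54, 0xcb78]
Step 1: Sum all words
Raw sum = 20440 + 34815 + 6740 + 52088 = 114083
Step 2: Fold carry: (48547 + 1) = 48548
One's complement = ~48548 & 0xFFFF = 16987

16987


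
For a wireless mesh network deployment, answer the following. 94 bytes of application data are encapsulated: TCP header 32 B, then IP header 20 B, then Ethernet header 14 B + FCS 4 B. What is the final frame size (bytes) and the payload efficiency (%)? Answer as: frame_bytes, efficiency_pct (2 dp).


TCP segment = 94 + 32 = 126 B
IP packet = 126 + 20 = 146 B
Ethernet frame = 146 + 14 + 4 = 164 B
Efficiency = app / frame = 94 / 164 = 0.573171 = 57.3171% -> 57.32% (2 dp)

164, 57.32


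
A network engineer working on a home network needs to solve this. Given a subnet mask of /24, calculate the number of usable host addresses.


Given: subnet mask /24
Host bits = 32 - 24 = 8
Total addresses = 2^8 = 256
Usable hosts = 256 - 2 (network + broadcast) = 254

254


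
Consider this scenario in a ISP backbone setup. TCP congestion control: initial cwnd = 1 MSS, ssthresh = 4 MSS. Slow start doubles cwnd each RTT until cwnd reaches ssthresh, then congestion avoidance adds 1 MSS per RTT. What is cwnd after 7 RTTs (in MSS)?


RTT 0: cwnd = 1 MSS (initial)
RTT 1: cwnd = 2 MSS (slow start, doubled)
RTT 2: cwnd = 4 MSS (slow start, doubled)
RTT 3: cwnd = 5 MSS (congestion avoidance, +1)
RTT 4: cwnd = 6 MSS (congestion avoidance, +1)
RTT 5: cwnd = 7 MSS (congestion avoidance, +1)
RTT 6: cwnd = 8 MSS (congestion avoidance, +1)
RTT 7: cwnd = 9 MSS (congestion avoidance, +1)

9


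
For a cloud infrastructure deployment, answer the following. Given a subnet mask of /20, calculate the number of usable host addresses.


Given: subnet mask /20
Host bits = 32 - 20 = 12
Total addresses = 2^12 = 4096
Usable hosts = 4096 - 2 (network + broadcast) = 4094

4094


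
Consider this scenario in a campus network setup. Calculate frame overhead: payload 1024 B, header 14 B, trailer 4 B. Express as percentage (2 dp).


Given: payload = 1024 B, header = 14 B, trailer = 4 B
Overhead bytes = header + trailer = 14 + 4 = 18
Total frame = payload + overhead = 1024 + 18 = 1042
Overhead % = 18 / 1042 * 100 = 1.7274% -> 1.73% (2 dp)

1.73


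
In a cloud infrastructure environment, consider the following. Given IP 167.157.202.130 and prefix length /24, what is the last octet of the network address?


Given: IP = 167.157.202.130, prefix = /24
Subnet mask = 255.255.255.0
Last octet of IP: 130
Last octet of mask: 0
Network last octet = 130 AND 0 = 0

0


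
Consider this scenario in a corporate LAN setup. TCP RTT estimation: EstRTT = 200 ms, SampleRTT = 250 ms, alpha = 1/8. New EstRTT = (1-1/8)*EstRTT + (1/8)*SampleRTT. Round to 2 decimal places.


Given: EstRTT = 200 ms, SampleRTT = 250 ms, alpha = 1/8
New EstRTT = (1 - alpha) * EstRTT + alpha * SampleRTT
(7/8) * 200 = 175
(1/8) * 250 = 31.25
New EstRTT = 175 + 31.25 = 206.25 ms -> 206.25 ms (2 dp)

206.25


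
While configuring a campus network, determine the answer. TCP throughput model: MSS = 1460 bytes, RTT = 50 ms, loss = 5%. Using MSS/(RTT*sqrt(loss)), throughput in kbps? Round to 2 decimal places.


Given: MSS = 1460 bytes, RTT = 50 ms, loss = 5%
RTT in seconds = 50 / 1000 = 0.05
Loss rate = 5% = 0.05
sqrt(loss) = sqrt(0.05) = 0.223606797750
Throughput (bytes/s) = 1460 / (0.05 * 0.223606797750) = 130586.3699
Throughput (kbps) = 130586.3699 * 8 / 1000 = 1044.690959 -> 1044.69 kbps (2 dp)

1044.69


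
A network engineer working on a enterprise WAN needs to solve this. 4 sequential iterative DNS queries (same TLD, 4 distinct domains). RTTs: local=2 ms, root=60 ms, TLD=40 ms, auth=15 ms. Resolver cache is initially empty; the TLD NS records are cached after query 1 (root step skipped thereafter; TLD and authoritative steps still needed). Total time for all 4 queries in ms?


Lookup 1 (cold cache): local + root + TLD + auth = 2 + 60 + 40 + 15 = 117 ms
Lookups 2..4 (TLD NS cached -> skip root; new domain -> still ask TLD and auth): local + TLD + auth = 2 + 40 + 15 = 57 ms each
Remaining 3 lookups: 3 * 57 = 171 ms
Total = 117 + 171 = 288 ms

288


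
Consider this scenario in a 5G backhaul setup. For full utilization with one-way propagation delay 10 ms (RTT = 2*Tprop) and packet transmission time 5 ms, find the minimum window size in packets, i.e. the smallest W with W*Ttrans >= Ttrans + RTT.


Given: Ttrans = 5 ms, RTT = 20 ms (= 2 * Tprop, Tprop = 10 ms)
Time until first ACK returns = Ttrans + RTT = 5 + 20 = 25 ms
Need W * Ttrans >= Ttrans + RTT  ->  W >= (Ttrans + RTT) / Ttrans
(Ttrans + RTT) / Ttrans = 25 / 5 = 5
W_min = ceil(5) = 5

5


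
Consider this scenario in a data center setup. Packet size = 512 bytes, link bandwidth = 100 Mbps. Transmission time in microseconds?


Given: packet = 512 bytes, bandwidth = 100 Mbps
Packet in bits = 512 * 8 = 4096 bits
Bandwidth = 100 * 10^6 = 100000000 bps
Time = 4096 / 100000000 seconds
Time in us = 4096 * 10^6 / 100000000 = 40.96

40.96


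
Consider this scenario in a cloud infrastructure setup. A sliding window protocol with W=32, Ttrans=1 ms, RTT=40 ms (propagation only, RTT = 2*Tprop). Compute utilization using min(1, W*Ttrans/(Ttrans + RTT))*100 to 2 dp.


Given: W = 32, Ttrans = 1 ms, RTT = 40 ms (= 2 * Tprop, Tprop = 20 ms)
Cycle time = Ttrans + RTT = 1 + 40 = 41 ms (first packet sent until its ACK returns)
W * Ttrans = 32 * 1 = 32 ms of sending per cycle
W * Ttrans / (Ttrans + RTT) = 32 / 41 = 0.780488
U = min(1, 0.780488) = 0.780488
U% = 78.05%

78.05


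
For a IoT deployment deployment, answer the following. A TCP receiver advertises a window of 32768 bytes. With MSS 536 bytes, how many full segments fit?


Given: RWND = 32768 bytes, MSS = 536 bytes
Full segments = floor(RWND / MSS)
Full segments = floor(32768 / 536)
Full segments = floor(61.1343) = 61

61


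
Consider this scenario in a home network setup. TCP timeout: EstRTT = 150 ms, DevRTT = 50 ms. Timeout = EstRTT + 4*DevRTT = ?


Given: EstRTT = 150 ms, DevRTT = 50 ms
Timeout = EstRTT + 4 * DevRTT
4 * DevRTT = 4 * 50 = 200
Timeout = 150 + 200 = 350 ms

350


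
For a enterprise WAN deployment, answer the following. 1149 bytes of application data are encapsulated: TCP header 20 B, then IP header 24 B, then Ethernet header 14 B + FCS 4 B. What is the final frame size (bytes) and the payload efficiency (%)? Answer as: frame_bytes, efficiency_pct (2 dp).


TCP segment = 1149 + 20 = 1169 B
IP packet = 1169 + 24 = 1193 B
Ethernet frame = 1193 + 14 + 4 = 1211 B
Efficiency = app / frame = 1149 / 1211 = 0.948803 = 94.8803% -> 94.88% (2 dp)

1211, 94.88


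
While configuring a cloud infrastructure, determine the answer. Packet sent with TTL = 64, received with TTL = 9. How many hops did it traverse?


Given: initial TTL = 64, received TTL = 9
Hops = initial TTL - received TTL
Hops = 64 - 9 = 55

55


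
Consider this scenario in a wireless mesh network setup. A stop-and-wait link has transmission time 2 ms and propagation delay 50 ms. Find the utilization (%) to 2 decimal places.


Given: Ttrans = 2 ms, Tprop = 50 ms
RTT = 2 * Tprop = 2 * 50 = 100 ms
U = Ttrans / (Ttrans + RTT)
U = 2 / (2 + 100)
U = 2 / 102 = 0.019608
U% = 1.96%

1.96


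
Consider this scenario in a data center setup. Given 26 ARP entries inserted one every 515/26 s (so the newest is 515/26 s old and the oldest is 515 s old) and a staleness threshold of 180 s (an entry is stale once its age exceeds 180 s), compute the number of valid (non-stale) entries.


Ages are k * 515/26 s for k = 1..26 (spacing = 19.8077 s).
Entry k is valid iff k * 515/26 <= 180 iff k <= 26 * 180 / 515 = 9.0874
n_valid = floor(9.0874) = 9
(n_stale = 26 - 9 = 17)

9


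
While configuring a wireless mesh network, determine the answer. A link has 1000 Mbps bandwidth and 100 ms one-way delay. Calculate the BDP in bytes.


Given: bandwidth = 1000 Mbps, delay = 100 ms
BDP in bits = 1000 * 10^6 * 100 / 1000
BDP in bits = 100000000
BDP in bytes = 100000000 / 8 = 12500000

12500000


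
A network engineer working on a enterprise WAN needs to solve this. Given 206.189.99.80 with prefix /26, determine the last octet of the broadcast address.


Given: IP = 206.189.99.80, prefix = /26
Host bits = 32 - 26 = 6
Network last octet = 80 AND mask = 64
Host part size = 2^6 - 1 = 63
Broadcast last octet = 64 OR 63 = 127

127


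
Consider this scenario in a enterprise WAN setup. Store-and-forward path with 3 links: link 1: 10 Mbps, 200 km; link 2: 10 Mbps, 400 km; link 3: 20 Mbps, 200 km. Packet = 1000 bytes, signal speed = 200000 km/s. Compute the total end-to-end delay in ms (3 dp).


Packet = 1000 bytes = 8000 bits. Store-and-forward: sum (t_trans + t_prop) per link.
Link 1: t_trans = 8000/(10*10^6) s = 0.8000 ms; t_prop = 200/200000 s = 1.0000 ms; subtotal = 1.8000 ms
Link 2: t_trans = 8000/(10*10^6) s = 0.8000 ms; t_prop = 400/200000 s = 2.0000 ms; subtotal = 2.8000 ms
Link 3: t_trans = 8000/(20*10^6) s = 0.4000 ms; t_prop = 200/200000 s = 1.0000 ms; subtotal = 1.4000 ms
End-to-end = 1.8000 + 2.8000 + 1.4000 = 6.0000 ms -> 6.000 ms (3 dp)

6.000


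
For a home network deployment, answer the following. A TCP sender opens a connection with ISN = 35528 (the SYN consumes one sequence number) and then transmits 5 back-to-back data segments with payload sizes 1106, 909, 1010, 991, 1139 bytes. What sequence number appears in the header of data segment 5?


The SYN occupies sequence number ISN = 35528, so the first data byte is ISN + 1 = 35529.
SEQ of data segment i = (ISN + 1) + sum of payload sizes of segments 1..i-1.
Segment 1: SEQ = 35529, payload = 1106 bytes
Segment 2: SEQ = 36635, payload = 909 bytes
Segment 3: SEQ = 37544, payload = 1010 bytes
Segment 4: SEQ = 38554, payload = 991 bytes
Segment 5: SEQ = 39545, payload = 1139 bytes
SEQ of segment 5 = 35529 + 1106 + 909 + 1010 + 991 = 39545

39545


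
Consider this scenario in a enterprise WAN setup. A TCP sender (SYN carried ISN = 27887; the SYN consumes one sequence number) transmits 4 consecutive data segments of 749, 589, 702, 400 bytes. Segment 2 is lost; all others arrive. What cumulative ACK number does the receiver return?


SYN uses sequence number 27887; first data byte = ISN + 1 = 27888.
Segment 1: SEQ = 27888, len = 749 B, covers [27888, 28636]
Segment 2: SEQ = 28637, len = 589 B, covers [28637, 29225] [LOST]
Segment 3: SEQ = 29226, len = 702 B, covers [29226, 29927]
Segment 4: SEQ = 29928, len = 400 B, covers [29928, 30327]
In-order data received: bytes [27888, 28636] (segments 1..1).
Segment 2 missing -> gap begins at byte 28637; later segments buffered out of order.
Cumulative ACK = next expected in-order byte = 27888 + 749 = 28637

28637


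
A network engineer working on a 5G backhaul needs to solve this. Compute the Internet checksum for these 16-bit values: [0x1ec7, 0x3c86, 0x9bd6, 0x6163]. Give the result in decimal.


Given words: [0x1ec7, 0x3c86, 0x9bd6, 0x6163]
Step 1: Sum all words
Raw sum = 7879 + 15494 + 39894 + 24931 = 88198
Step 2: Fold carry: (22662 + 1) = 22663
One's complement = ~22663 & 0xFFFF = 42872

42872


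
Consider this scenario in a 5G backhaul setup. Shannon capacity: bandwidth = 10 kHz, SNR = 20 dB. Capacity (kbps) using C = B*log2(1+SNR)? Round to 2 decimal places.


Given: B = 10 kHz, SNR = 20 dB
SNR linear = 10^(20/10) = 100
1 + SNR = 101
log2(101) = 6.6582114828
C = 10 * 1000 * 6.6582114828 = 66582.1148 bps
C = 66.582115 kbps -> 66.58 kbps (2 dp)

66.58


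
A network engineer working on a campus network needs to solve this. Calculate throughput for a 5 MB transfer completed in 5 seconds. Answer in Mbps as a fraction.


Given: file = 5 MB, time = 5 s
File in Mb = 5 * 8 = 40 Mb
Throughput = 40 / 5 Mbps
Throughput = 8 Mbps

8


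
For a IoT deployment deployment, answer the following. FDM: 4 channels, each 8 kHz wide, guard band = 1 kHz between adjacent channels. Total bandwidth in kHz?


Given: 4 channels, 8 kHz each, guard = 1 kHz
Channel bandwidth = 4 * 8 = 32 kHz
Guard bands = 3 gaps * 1 kHz = 3 kHz
Total = 32 + 3 = 35 kHz

35


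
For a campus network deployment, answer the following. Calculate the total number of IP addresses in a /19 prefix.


Given: CIDR prefix /19
Host bits = 32 - 19 = 13
Total addresses = 2^13 = 8192

8192


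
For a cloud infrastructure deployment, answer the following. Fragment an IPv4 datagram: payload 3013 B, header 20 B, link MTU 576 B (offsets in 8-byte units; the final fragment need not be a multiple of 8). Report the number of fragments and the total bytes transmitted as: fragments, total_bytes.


Max data per non-final fragment = floor((MTU - header)/8)*8 = floor((576 - 20)/8)*8 = floor(556/8)*8 = 552 B
Final fragment needs no 8-byte alignment: it can carry up to MTU - header = 556 B
Non-final fragments needed = ceil((payload - 556) / 552) = ceil(2457/552) = ceil(4.4511) = 5
Number of fragments = 5 + 1 = 6
Fragment sizes (data): 5 * 552 B + 253 B (last, 253 <= 556 OK)
Total bytes sent = payload + n_frags * header = 3013 + 6*20 = 3013 + 120 = 3133 B

6, 3133


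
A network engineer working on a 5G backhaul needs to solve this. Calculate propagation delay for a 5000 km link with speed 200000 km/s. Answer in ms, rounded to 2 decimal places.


Given: distance = 5000 km, speed = 200000 km/s
Delay = distance / speed = 5000 / 200000 seconds
Delay in ms = 5000 * 1000 / 200000
Delay = 25.0000 ms
Rounded to 2 dp = 25.00 ms

25.00


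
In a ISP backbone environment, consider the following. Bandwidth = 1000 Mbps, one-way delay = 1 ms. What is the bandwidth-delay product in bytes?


Given: bandwidth = 1000 Mbps, delay = 1 ms
BDP in bits = 1000 * 10^6 * 1 / 1000
BDP in bits = 1000000
BDP in bytes = 1000000 / 8 = 125000

125000


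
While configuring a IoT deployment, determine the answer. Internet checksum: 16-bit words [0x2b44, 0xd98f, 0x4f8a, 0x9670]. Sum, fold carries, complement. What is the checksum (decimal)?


Given words: [0x2b44, 0xd98f, 0x4f8a, 0x9670]
Step 1: Sum all words
Raw sum = 11076 + 55695 + 20362 + 38512 = 125645
Step 2: Fold carry: (60109 + 1) = 60110
One's complement = ~60110 & 0xFFFF = 5425

5425


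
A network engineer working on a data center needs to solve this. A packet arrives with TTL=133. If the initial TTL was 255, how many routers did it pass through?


Given: initial TTL = 255, received TTL = 133
Hops = initial TTL - received TTL
Hops = 255 - 133 = 122

122


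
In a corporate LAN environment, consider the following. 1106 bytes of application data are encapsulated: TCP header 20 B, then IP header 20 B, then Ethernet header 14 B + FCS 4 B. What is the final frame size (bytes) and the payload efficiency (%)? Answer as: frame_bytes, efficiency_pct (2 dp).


TCP segment = 1106 + 20 = 1126 B
IP packet = 1126 + 20 = 1146 B
Ethernet frame = 1146 + 14 + 4 = 1164 B
Efficiency = app / frame = 1106 / 1164 = 0.950172 = 95.0172% -> 95.02% (2 dp)

1164, 95.02


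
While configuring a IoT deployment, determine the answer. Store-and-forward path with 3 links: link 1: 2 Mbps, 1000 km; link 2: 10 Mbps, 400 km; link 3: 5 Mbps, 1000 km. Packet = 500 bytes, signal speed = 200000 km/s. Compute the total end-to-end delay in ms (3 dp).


Packet = 500 bytes = 4000 bits. Store-and-forward: sum (t_trans + t_prop) per link.
Link 1: t_trans = 4000/(2*10^6) s = 2.0000 ms; t_prop = 1000/200000 s = 5.0000 ms; subtotal = 7.0000 ms
Link 2: t_trans = 4000/(10*10^6) s = 0.4000 ms; t_prop = 400/200000 s = 2.0000 ms; subtotal = 2.4000 ms
Link 3: t_trans = 4000/(5*10^6) s = 0.8000 ms; t_prop = 1000/200000 s = 5.0000 ms; subtotal = 5.8000 ms
End-to-end = 7.0000 + 2.4000 + 5.8000 = 15.2000 ms -> 15.200 ms (3 dp)

15.200


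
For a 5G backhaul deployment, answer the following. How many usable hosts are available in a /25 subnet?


Given: subnet mask /25
Host bits = 32 - 25 = 7
Total addresses = 2^7 = 128
Usable hosts = 128 - 2 (network + broadcast) = 126

126


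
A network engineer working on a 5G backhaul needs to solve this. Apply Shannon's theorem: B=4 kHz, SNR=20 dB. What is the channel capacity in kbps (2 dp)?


Given: B = 4 kHz, SNR = 20 dB
SNR linear = 10^(20/10) = 100
1 + SNR = 101
log2(101) = 6.6582114828
C = 4 * 1000 * 6.6582114828 = 26632.8459 bps
C = 26.632846 kbps -> 26.63 kbps (2 dp)

26.63


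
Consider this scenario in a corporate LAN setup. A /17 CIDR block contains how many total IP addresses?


Given: CIDR prefix /17
Host bits = 32 - 17 = 15
Total addresses = 2^15 = 32768

32768


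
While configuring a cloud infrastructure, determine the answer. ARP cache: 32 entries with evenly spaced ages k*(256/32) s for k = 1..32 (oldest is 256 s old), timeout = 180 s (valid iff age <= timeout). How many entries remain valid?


Ages are k * 256/32 s for k = 1..32 (spacing = 8.0000 s).
Entry k is valid iff k * 256/32 <= 180 iff k <= 32 * 180 / 256 = 22.5000
n_valid = floor(22.5000) = 22
(n_stale = 32 - 22 = 10)

22


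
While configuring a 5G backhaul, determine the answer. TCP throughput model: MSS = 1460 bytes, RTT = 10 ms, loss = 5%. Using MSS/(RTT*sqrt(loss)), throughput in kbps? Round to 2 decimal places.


Given: MSS = 1460 bytes, RTT = 10 ms, loss = 5%
RTT in seconds = 10 / 1000 = 0.01
Loss rate = 5% = 0.05
sqrt(loss) = sqrt(0.05) = 0.223606797750
Throughput (bytes/s) = 1460 / (0.01 * 0.223606797750) = 652931.8494
Throughput (kbps) = 652931.8494 * 8 / 1000 = 5223.454795 -> 5223.45 kbps (2 dp)

5223.45


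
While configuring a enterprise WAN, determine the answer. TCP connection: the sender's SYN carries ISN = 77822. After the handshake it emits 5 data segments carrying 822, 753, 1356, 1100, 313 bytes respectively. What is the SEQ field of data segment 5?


The SYN occupies sequence number ISN = 77822, so the first data byte is ISN + 1 = 77823.
SEQ of data segment i = (ISN + 1) + sum of payload sizes of segments 1..i-1.
Segment 1: SEQ = 77823, payload = 822 bytes
Segment 2: SEQ = 78645, payload = 753 bytes
Segment 3: SEQ = 79398, payload = 1356 bytes
Segment 4: SEQ = 80754, payload = 1100 bytes
Segment 5: SEQ = 81854, payload = 313 bytes
SEQ of segment 5 = 77823 + 822 + 753 + 1356 + 1100 = 81854

81854


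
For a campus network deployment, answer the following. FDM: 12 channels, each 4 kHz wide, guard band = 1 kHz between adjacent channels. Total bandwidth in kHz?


Given: 12 channels, 4 kHz each, guard = 1 kHz
Channel bandwidth = 12 * 4 = 48 kHz
Guard bands = 11 gaps * 1 kHz = 11 kHz
Total = 48 + 11 = 59 kHz

59


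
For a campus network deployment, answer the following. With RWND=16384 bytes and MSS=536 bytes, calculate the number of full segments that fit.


Given: RWND = 16384 bytes, MSS = 536 bytes
Full segments = floor(RWND / MSS)
Full segments = floor(16384 / 536)
Full segments = floor(30.5672) = 30

30


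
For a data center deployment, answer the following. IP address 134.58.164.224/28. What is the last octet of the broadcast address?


Given: IP = 134.58.164.224, prefix = /28
Host bits = 32 - 28 = 4
Network last octet = 224 AND mask = 224
Host part size = 2^4 - 1 = 15
Broadcast last octet = 224 OR 15 = 239

239


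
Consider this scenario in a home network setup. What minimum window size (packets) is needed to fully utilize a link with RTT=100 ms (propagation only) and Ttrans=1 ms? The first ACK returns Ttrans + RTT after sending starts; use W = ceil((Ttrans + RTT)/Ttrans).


Given: Ttrans = 1 ms, RTT = 100 ms (= 2 * Tprop, Tprop = 50 ms)
Time until first ACK returns = Ttrans + RTT = 1 + 100 = 101 ms
Need W * Ttrans >= Ttrans + RTT  ->  W >= (Ttrans + RTT) / Ttrans
(Ttrans + RTT) / Ttrans = 101 / 1 = 101
W_min = ceil(101) = 101

101


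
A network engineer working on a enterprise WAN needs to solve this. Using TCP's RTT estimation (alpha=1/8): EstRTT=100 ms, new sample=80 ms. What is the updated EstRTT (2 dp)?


Given: EstRTT = 100 ms, SampleRTT = 80 ms, alpha = 1/8
New EstRTT = (1 - alpha) * EstRTT + alpha * SampleRTT
(7/8) * 100 = 87.5
(1/8) * 80 = 10
New EstRTT = 87.5 + 10 = 97.5 ms -> 97.50 ms (2 dp)

97.50
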